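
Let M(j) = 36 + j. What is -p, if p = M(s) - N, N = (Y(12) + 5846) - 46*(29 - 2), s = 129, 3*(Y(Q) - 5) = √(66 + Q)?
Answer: 4444 + √78/3 ≈ 4446.9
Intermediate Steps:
Y(Q) = 5 + √(66 + Q)/3
N = 4609 + √78/3 (N = ((5 + √(66 + 12)/3) + 5846) - 46*(29 - 2) = ((5 + √78/3) + 5846) - 46*27 = (5851 + √78/3) - 1242 = 4609 + √78/3 ≈ 4611.9)
p = -4444 - √78/3 (p = (36 + 129) - (4609 + √78/3) = 165 + (-4609 - √78/3) = -4444 - √78/3 ≈ -4446.9)
-p = -(-4444 - √78/3) = 4444 + √78/3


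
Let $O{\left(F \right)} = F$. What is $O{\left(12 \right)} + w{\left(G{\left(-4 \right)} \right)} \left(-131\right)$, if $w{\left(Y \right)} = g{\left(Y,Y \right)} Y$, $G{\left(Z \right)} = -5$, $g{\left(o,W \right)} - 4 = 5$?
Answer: $5907$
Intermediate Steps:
$g{\left(o,W \right)} = 9$ ($g{\left(o,W \right)} = 4 + 5 = 9$)
$w{\left(Y \right)} = 9 Y$
$O{\left(12 \right)} + w{\left(G{\left(-4 \right)} \right)} \left(-131\right) = 12 + 9 \left(-5\right) \left(-131\right) = 12 - -5895 = 12 + 5895 = 5907$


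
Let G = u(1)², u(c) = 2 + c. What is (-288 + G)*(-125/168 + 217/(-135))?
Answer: 551087/840 ≈ 656.06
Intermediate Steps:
G = 9 (G = (2 + 1)² = 3² = 9)
(-288 + G)*(-125/168 + 217/(-135)) = (-288 + 9)*(-125/168 + 217/(-135)) = -279*(-125*1/168 + 217*(-1/135)) = -279*(-125/168 - 217/135) = -279*(-17777/7560) = 551087/840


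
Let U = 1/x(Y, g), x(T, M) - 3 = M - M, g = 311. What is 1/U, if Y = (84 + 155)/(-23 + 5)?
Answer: 3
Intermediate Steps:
Y = -239/18 (Y = 239/(-18) = 239*(-1/18) = -239/18 ≈ -13.278)
x(T, M) = 3 (x(T, M) = 3 + (M - M) = 3 + 0 = 3)
U = ⅓ (U = 1/3 = ⅓ ≈ 0.33333)
1/U = 1/(⅓) = 3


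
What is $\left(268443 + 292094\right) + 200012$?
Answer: $760549$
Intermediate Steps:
$\left(268443 + 292094\right) + 200012 = 560537 + 200012 = 760549$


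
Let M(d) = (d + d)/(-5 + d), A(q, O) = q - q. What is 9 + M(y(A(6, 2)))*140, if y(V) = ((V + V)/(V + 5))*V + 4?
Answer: -1111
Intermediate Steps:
A(q, O) = 0
y(V) = 4 + 2*V²/(5 + V) (y(V) = ((2*V)/(5 + V))*V + 4 = (2*V/(5 + V))*V + 4 = 2*V²/(5 + V) + 4 = 4 + 2*V²/(5 + V))
M(d) = 2*d/(-5 + d) (M(d) = (2*d)/(-5 + d) = 2*d/(-5 + d))
9 + M(y(A(6, 2)))*140 = 9 + (2*(2*(10 + 0² + 2*0)/(5 + 0))/(-5 + 2*(10 + 0² + 2*0)/(5 + 0)))*140 = 9 + (2*(2*(10 + 0 + 0)/5)/(-5 + 2*(10 + 0 + 0)/5))*140 = 9 + (2*(2*(⅕)*10)/(-5 + 2*(⅕)*10))*140 = 9 + (2*4/(-5 + 4))*140 = 9 + (2*4/(-1))*140 = 9 + (2*4*(-1))*140 = 9 - 8*140 = 9 - 1120 = -1111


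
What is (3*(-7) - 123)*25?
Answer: -3600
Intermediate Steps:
(3*(-7) - 123)*25 = (-21 - 123)*25 = -144*25 = -3600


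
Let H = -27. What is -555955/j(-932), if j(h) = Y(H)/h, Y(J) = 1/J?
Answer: -13990051620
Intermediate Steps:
j(h) = -1/(27*h) (j(h) = 1/((-27)*h) = -1/(27*h))
-555955/j(-932) = -555955/((-1/27/(-932))) = -555955/((-1/27*(-1/932))) = -555955/1/25164 = -555955*25164 = -13990051620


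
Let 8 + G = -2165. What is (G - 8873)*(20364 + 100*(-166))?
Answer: -41577144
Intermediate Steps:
G = -2173 (G = -8 - 2165 = -2173)
(G - 8873)*(20364 + 100*(-166)) = (-2173 - 8873)*(20364 + 100*(-166)) = -11046*(20364 - 16600) = -11046*3764 = -41577144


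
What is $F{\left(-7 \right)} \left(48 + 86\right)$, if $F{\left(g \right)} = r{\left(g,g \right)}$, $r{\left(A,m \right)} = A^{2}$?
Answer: $6566$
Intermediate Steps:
$F{\left(g \right)} = g^{2}$
$F{\left(-7 \right)} \left(48 + 86\right) = \left(-7\right)^{2} \left(48 + 86\right) = 49 \cdot 134 = 6566$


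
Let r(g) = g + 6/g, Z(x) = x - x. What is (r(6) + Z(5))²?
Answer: 49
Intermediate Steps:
Z(x) = 0
(r(6) + Z(5))² = ((6 + 6/6) + 0)² = ((6 + 6*(⅙)) + 0)² = ((6 + 1) + 0)² = (7 + 0)² = 7² = 49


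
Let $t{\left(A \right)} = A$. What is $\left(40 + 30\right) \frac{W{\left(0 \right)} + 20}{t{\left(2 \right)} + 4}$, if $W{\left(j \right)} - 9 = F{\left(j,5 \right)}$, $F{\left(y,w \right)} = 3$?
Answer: $\frac{1120}{3} \approx 373.33$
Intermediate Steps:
$W{\left(j \right)} = 12$ ($W{\left(j \right)} = 9 + 3 = 12$)
$\left(40 + 30\right) \frac{W{\left(0 \right)} + 20}{t{\left(2 \right)} + 4} = \left(40 + 30\right) \frac{12 + 20}{2 + 4} = 70 \cdot \frac{32}{6} = 70 \cdot 32 \cdot \frac{1}{6} = 70 \cdot \frac{16}{3} = \frac{1120}{3}$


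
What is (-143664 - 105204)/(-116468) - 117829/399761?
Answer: 21441103144/11639841037 ≈ 1.8420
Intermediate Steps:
(-143664 - 105204)/(-116468) - 117829/399761 = -248868*(-1/116468) - 117829*1/399761 = 62217/29117 - 117829/399761 = 21441103144/11639841037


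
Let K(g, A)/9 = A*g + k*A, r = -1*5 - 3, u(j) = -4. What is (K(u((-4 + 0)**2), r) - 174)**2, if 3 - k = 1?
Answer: 900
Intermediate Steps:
k = 2 (k = 3 - 1*1 = 3 - 1 = 2)
r = -8 (r = -5 - 3 = -8)
K(g, A) = 18*A + 9*A*g (K(g, A) = 9*(A*g + 2*A) = 9*(2*A + A*g) = 18*A + 9*A*g)
(K(u((-4 + 0)**2), r) - 174)**2 = (9*(-8)*(2 - 4) - 174)**2 = (9*(-8)*(-2) - 174)**2 = (144 - 174)**2 = (-30)**2 = 900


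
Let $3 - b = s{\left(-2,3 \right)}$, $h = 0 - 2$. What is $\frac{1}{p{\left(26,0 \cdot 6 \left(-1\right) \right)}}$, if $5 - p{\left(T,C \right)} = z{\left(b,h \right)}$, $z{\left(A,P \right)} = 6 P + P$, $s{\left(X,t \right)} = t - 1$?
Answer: $\frac{1}{19} \approx 0.052632$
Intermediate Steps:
$s{\left(X,t \right)} = -1 + t$
$h = -2$
$b = 1$ ($b = 3 - \left(-1 + 3\right) = 3 - 2 = 1$)
$z{\left(A,P \right)} = 7 P$
$p{\left(T,C \right)} = 19$ ($p{\left(T,C \right)} = 5 - 7 \left(-2\right) = 5 - -14 = 5 + 14 = 19$)
$\frac{1}{p{\left(26,0 \cdot 6 \left(-1\right) \right)}} = \frac{1}{19}$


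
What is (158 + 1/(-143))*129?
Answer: 2914497/143 ≈ 20381.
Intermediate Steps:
(158 + 1/(-143))*129 = (158 - 1/143)*129 = (22593/143)*129 = 2914497/143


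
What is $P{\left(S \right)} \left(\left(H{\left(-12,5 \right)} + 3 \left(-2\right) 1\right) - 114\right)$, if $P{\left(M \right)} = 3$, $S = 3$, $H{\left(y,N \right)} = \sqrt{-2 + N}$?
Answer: $-360 + 3 \sqrt{3} \approx -354.8$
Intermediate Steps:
$P{\left(S \right)} \left(\left(H{\left(-12,5 \right)} + 3 \left(-2\right) 1\right) - 114\right) = 3 \left(\left(\sqrt{-2 + 5} + 3 \left(-2\right) 1\right) - 114\right) = 3 \left(\left(\sqrt{3} - 6\right) - 114\right) = 3 \left(\left(-6 + \sqrt{3}\right) - 114\right) = 3 \left(-120 + \sqrt{3}\right) = -360 + 3 \sqrt{3}$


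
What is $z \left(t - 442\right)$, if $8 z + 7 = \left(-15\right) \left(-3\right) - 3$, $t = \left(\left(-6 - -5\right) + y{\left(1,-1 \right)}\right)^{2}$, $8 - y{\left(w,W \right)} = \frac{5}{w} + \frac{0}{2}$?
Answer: $- \frac{7665}{4} \approx -1916.3$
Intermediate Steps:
$y{\left(w,W \right)} = 8 - \frac{5}{w}$ ($y{\left(w,W \right)} = 8 - \left(\frac{5}{w} + \frac{0}{2}\right) = 8 - \left(\frac{5}{w} + 0 \cdot \frac{1}{2}\right) = 8 - \left(\frac{5}{w} + 0\right) = 8 - \frac{5}{w}$)
$t = 4$ ($t = \left(\left(-6 - -5\right) + \left(8 - \frac{5}{1}\right)\right)^{2} = \left(\left(-6 + 5\right) + \left(8 - 5\right)\right)^{2} = \left(-1 + \left(8 - 5\right)\right)^{2} = \left(-1 + 3\right)^{2} = 2^{2} = 4$)
$z = \frac{35}{8}$ ($z = - \frac{7}{8} + \frac{\left(-15\right) \left(-3\right) - 3}{8} = - \frac{7}{8} + \frac{45 - 3}{8} = - \frac{7}{8} + \frac{1}{8} \cdot 42 = - \frac{7}{8} + \frac{21}{4} = \frac{35}{8} \approx 4.375$)
$z \left(t - 442\right) = \frac{35 \left(4 - 442\right)}{8} = \frac{35}{8} \left(-438\right) = - \frac{7665}{4}$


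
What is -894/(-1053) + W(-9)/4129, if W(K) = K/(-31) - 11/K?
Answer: 38160160/44927649 ≈ 0.84937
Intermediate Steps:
W(K) = -11/K - K/31 (W(K) = K*(-1/31) - 11/K = -K/31 - 11/K = -11/K - K/31)
-894/(-1053) + W(-9)/4129 = -894/(-1053) + (-11/(-9) - 1/31*(-9))/4129 = -894*(-1/1053) + (-11*(-⅑) + 9/31)*(1/4129) = 298/351 + (11/9 + 9/31)*(1/4129) = 298/351 + (422/279)*(1/4129) = 298/351 + 422/1151991 = 38160160/44927649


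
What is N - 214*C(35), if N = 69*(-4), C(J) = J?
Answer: -7766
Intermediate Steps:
N = -276
N - 214*C(35) = -276 - 214*35 = -276 - 7490 = -7766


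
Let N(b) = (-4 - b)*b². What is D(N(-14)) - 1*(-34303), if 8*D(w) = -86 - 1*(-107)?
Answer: 274445/8 ≈ 34306.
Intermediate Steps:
N(b) = b²*(-4 - b)
D(w) = 21/8 (D(w) = (-86 - 1*(-107))/8 = (-86 + 107)/8 = (⅛)*21 = 21/8)
D(N(-14)) - 1*(-34303) = 21/8 - 1*(-34303) = 21/8 + 34303 = 274445/8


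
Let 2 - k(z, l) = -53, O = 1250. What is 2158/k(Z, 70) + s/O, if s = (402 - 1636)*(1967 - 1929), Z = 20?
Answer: 11844/6875 ≈ 1.7228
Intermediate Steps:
k(z, l) = 55 (k(z, l) = 2 - 1*(-53) = 2 + 53 = 55)
s = -46892 (s = -1234*38 = -46892)
2158/k(Z, 70) + s/O = 2158/55 - 46892/1250 = 2158*(1/55) - 46892*1/1250 = 2158/55 - 23446/625 = 11844/6875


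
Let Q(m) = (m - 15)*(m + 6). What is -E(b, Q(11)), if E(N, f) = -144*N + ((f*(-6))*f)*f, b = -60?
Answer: -1895232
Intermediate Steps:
Q(m) = (-15 + m)*(6 + m)
E(N, f) = -144*N - 6*f³ (E(N, f) = -144*N + ((-6*f)*f)*f = -144*N + (-6*f²)*f = -144*N - 6*f³)
-E(b, Q(11)) = -(-144*(-60) - 6*(-90 + 11² - 9*11)³) = -(8640 - 6*(-90 + 121 - 99)³) = -(8640 - 6*(-68)³) = -(8640 - 6*(-314432)) = -(8640 + 1886592) = -1*1895232 = -1895232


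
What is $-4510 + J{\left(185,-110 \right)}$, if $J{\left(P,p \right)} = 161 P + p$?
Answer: $25165$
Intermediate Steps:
$J{\left(P,p \right)} = p + 161 P$
$-4510 + J{\left(185,-110 \right)} = -4510 + \left(-110 + 161 \cdot 185\right) = -4510 + \left(-110 + 29785\right) = -4510 + 29675 = 25165$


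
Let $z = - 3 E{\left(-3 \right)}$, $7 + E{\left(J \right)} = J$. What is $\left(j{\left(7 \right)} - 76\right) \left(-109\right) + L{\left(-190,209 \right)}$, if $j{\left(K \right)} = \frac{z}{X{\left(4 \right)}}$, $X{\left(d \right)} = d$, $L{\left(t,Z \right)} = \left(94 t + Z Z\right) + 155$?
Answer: $\frac{66885}{2} \approx 33443.0$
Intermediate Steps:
$L{\left(t,Z \right)} = 155 + Z^{2} + 94 t$ ($L{\left(t,Z \right)} = \left(94 t + Z^{2}\right) + 155 = \left(Z^{2} + 94 t\right) + 155 = 155 + Z^{2} + 94 t$)
$E{\left(J \right)} = -7 + J$
$z = 30$ ($z = - 3 \left(-7 - 3\right) = \left(-3\right) \left(-10\right) = 30$)
$j{\left(K \right)} = \frac{15}{2}$ ($j{\left(K \right)} = \frac{30}{4} = 30 \cdot \frac{1}{4} = \frac{15}{2}$)
$\left(j{\left(7 \right)} - 76\right) \left(-109\right) + L{\left(-190,209 \right)} = \left(\frac{15}{2} - 76\right) \left(-109\right) + \left(155 + 209^{2} + 94 \left(-190\right)\right) = \left(- \frac{137}{2}\right) \left(-109\right) + \left(155 + 43681 - 17860\right) = \frac{14933}{2} + 25976 = \frac{66885}{2}$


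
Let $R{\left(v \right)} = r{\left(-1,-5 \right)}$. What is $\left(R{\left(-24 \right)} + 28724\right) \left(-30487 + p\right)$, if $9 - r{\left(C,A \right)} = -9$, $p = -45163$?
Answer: $-2174332300$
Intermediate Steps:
$r{\left(C,A \right)} = 18$ ($r{\left(C,A \right)} = 9 - -9 = 9 + 9 = 18$)
$R{\left(v \right)} = 18$
$\left(R{\left(-24 \right)} + 28724\right) \left(-30487 + p\right) = \left(18 + 28724\right) \left(-30487 - 45163\right) = 28742 \left(-75650\right) = -2174332300$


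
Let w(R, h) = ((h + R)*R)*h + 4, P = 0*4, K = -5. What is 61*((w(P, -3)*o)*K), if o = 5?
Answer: -6100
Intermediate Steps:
P = 0
w(R, h) = 4 + R*h*(R + h) (w(R, h) = ((R + h)*R)*h + 4 = (R*(R + h))*h + 4 = R*h*(R + h) + 4 = 4 + R*h*(R + h))
61*((w(P, -3)*o)*K) = 61*(((4 + 0*(-3)² - 3*0²)*5)*(-5)) = 61*(((4 + 0*9 - 3*0)*5)*(-5)) = 61*(((4 + 0 + 0)*5)*(-5)) = 61*((4*5)*(-5)) = 61*(20*(-5)) = 61*(-100) = -6100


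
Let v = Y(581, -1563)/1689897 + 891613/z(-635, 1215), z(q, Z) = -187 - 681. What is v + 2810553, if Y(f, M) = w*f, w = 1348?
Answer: 4121099077752911/1466830596 ≈ 2.8095e+6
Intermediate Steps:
z(q, Z) = -868
Y(f, M) = 1348*f
v = -1506054326677/1466830596 (v = (1348*581)/1689897 + 891613/(-868) = 783188*(1/1689897) + 891613*(-1/868) = 783188/1689897 - 891613/868 = -1506054326677/1466830596 ≈ -1026.7)
v + 2810553 = -1506054326677/1466830596 + 2810553 = 4121099077752911/1466830596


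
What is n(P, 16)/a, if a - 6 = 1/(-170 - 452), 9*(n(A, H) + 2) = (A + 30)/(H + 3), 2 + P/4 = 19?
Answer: -151768/638001 ≈ -0.23788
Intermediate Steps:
P = 68 (P = -8 + 4*19 = -8 + 76 = 68)
n(A, H) = -2 + (30 + A)/(9*(3 + H)) (n(A, H) = -2 + ((A + 30)/(H + 3))/9 = -2 + ((30 + A)/(3 + H))/9 = -2 + (30 + A)/(9*(3 + H)))
a = 3731/622 (a = 6 + 1/(-170 - 452) = 6 + 1/(-622) = 6 - 1/622 = 3731/622 ≈ 5.9984)
n(P, 16)/a = ((-24 + 68 - 18*16)/(9*(3 + 16)))/(3731/622) = ((⅑)*(-24 + 68 - 288)/19)*(622/3731) = ((⅑)*(1/19)*(-244))*(622/3731) = -244/171*622/3731 = -151768/638001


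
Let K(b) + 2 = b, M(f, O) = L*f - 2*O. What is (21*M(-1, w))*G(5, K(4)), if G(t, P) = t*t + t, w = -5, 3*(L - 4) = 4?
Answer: 2940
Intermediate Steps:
L = 16/3 (L = 4 + (⅓)*4 = 4 + 4/3 = 16/3 ≈ 5.3333)
M(f, O) = -2*O + 16*f/3 (M(f, O) = 16*f/3 - 2*O = -2*O + 16*f/3)
K(b) = -2 + b
G(t, P) = t + t² (G(t, P) = t² + t = t + t²)
(21*M(-1, w))*G(5, K(4)) = (21*(-2*(-5) + (16/3)*(-1)))*(5*(1 + 5)) = (21*(10 - 16/3))*(5*6) = (21*(14/3))*30 = 98*30 = 2940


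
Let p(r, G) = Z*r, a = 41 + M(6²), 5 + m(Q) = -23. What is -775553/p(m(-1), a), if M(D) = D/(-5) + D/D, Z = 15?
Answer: 775553/420 ≈ 1846.6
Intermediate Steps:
m(Q) = -28 (m(Q) = -5 - 23 = -28)
M(D) = 1 - D/5 (M(D) = D*(-⅕) + 1 = -D/5 + 1 = 1 - D/5)
a = 174/5 (a = 41 + (1 - ⅕*6²) = 41 + (1 - ⅕*36) = 41 + (1 - 36/5) = 41 - 31/5 = 174/5 ≈ 34.800)
p(r, G) = 15*r
-775553/p(m(-1), a) = -775553/(15*(-28)) = -775553/(-420) = -775553*(-1/420) = 775553/420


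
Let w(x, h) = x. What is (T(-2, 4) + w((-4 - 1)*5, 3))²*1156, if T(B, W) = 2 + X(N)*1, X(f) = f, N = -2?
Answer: 722500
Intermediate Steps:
T(B, W) = 0 (T(B, W) = 2 - 2*1 = 2 - 2 = 0)
(T(-2, 4) + w((-4 - 1)*5, 3))²*1156 = (0 + (-4 - 1)*5)²*1156 = (0 - 5*5)²*1156 = (0 - 25)²*1156 = (-25)²*1156 = 625*1156 = 722500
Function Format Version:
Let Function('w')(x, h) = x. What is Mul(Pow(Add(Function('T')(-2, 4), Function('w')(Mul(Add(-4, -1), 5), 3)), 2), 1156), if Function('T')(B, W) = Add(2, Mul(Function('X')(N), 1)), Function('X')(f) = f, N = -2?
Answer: 722500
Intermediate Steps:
Function('T')(B, W) = 0 (Function('T')(B, W) = Add(2, Mul(-2, 1)) = Add(2, -2) = 0)
Mul(Pow(Add(Function('T')(-2, 4), Function('w')(Mul(Add(-4, -1), 5), 3)), 2), 1156) = Mul(Pow(Add(0, Mul(Add(-4, -1), 5)), 2), 1156) = Mul(Pow(Add(0, Mul(-5, 5)), 2), 1156) = Mul(Pow(Add(0, -25), 2), 1156) = Mul(Pow(-25, 2), 1156) = Mul(625, 1156) = 722500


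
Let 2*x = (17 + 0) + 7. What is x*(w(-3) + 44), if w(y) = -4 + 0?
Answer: 480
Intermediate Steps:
x = 12 (x = ((17 + 0) + 7)/2 = (17 + 7)/2 = (½)*24 = 12)
w(y) = -4
x*(w(-3) + 44) = 12*(-4 + 44) = 12*40 = 480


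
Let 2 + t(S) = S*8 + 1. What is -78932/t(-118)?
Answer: 11276/135 ≈ 83.526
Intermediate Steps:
t(S) = -1 + 8*S (t(S) = -2 + (S*8 + 1) = -2 + (8*S + 1) = -2 + (1 + 8*S) = -1 + 8*S)
-78932/t(-118) = -78932/(-1 + 8*(-118)) = -78932/(-1 - 944) = -78932/(-945) = -78932*(-1/945) = 11276/135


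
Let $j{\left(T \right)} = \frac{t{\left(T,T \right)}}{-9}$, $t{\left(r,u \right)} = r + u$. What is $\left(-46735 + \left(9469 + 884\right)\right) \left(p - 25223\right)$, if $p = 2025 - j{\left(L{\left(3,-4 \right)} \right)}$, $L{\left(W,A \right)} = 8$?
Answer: $\frac{7595324612}{9} \approx 8.4392 \cdot 10^{8}$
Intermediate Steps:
$j{\left(T \right)} = - \frac{2 T}{9}$ ($j{\left(T \right)} = \frac{T + T}{-9} = 2 T \left(- \frac{1}{9}\right) = - \frac{2 T}{9}$)
$p = \frac{18241}{9}$ ($p = 2025 - \left(- \frac{2}{9}\right) 8 = 2025 - - \frac{16}{9} = 2025 + \frac{16}{9} = \frac{18241}{9} \approx 2026.8$)
$\left(-46735 + \left(9469 + 884\right)\right) \left(p - 25223\right) = \left(-46735 + \left(9469 + 884\right)\right) \left(\frac{18241}{9} - 25223\right) = \left(-46735 + 10353\right) \left(- \frac{208766}{9}\right) = \left(-36382\right) \left(- \frac{208766}{9}\right) = \frac{7595324612}{9}$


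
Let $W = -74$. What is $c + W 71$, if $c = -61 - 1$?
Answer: $-5316$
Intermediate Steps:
$c = -62$ ($c = -61 - 1 = -62$)
$c + W 71 = -62 - 5254 = -5316$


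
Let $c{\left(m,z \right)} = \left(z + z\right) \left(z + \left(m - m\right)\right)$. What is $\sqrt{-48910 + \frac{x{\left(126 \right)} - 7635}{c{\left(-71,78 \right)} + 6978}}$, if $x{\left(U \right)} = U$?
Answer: $\frac{i \sqrt{1992116556986}}{6382} \approx 221.16 i$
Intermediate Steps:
$c{\left(m,z \right)} = 2 z^{2}$ ($c{\left(m,z \right)} = 2 z \left(z + 0\right) = 2 z z = 2 z^{2}$)
$\sqrt{-48910 + \frac{x{\left(126 \right)} - 7635}{c{\left(-71,78 \right)} + 6978}} = \sqrt{-48910 + \frac{126 - 7635}{2 \cdot 78^{2} + 6978}} = \sqrt{-48910 - \frac{7509}{2 \cdot 6084 + 6978}} = \sqrt{-48910 - \frac{7509}{12168 + 6978}} = \sqrt{-48910 - \frac{7509}{19146}} = \sqrt{-48910 - \frac{2503}{6382}} = \sqrt{- \frac{312146123}{6382}} = \frac{i \sqrt{1992116556986}}{6382}$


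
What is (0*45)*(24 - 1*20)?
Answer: 0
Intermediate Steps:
(0*45)*(24 - 1*20) = 0*(24 - 20) = 0*4 = 0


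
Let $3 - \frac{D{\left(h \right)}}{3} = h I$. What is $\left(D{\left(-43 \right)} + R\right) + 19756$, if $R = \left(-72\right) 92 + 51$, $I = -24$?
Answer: $10096$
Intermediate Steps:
$D{\left(h \right)} = 9 + 72 h$ ($D{\left(h \right)} = 9 - 3 h \left(-24\right) = 9 - 3 \left(- 24 h\right) = 9 + 72 h$)
$R = -6573$ ($R = -6624 + 51 = -6573$)
$\left(D{\left(-43 \right)} + R\right) + 19756 = \left(\left(9 + 72 \left(-43\right)\right) - 6573\right) + 19756 = \left(\left(9 - 3096\right) - 6573\right) + 19756 = \left(-3087 - 6573\right) + 19756 = -9660 + 19756 = 10096$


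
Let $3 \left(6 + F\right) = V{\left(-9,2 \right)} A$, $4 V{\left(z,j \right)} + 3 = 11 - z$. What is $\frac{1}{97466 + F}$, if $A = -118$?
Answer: $\frac{6}{583757} \approx 1.0278 \cdot 10^{-5}$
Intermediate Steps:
$V{\left(z,j \right)} = 2 - \frac{z}{4}$ ($V{\left(z,j \right)} = - \frac{3}{4} + \frac{11 - z}{4} = - \frac{3}{4} - \left(- \frac{11}{4} + \frac{z}{4}\right) = 2 - \frac{z}{4}$)
$F = - \frac{1039}{6}$ ($F = -6 + \frac{\left(2 - - \frac{9}{4}\right) \left(-118\right)}{3} = -6 + \frac{\left(2 + \frac{9}{4}\right) \left(-118\right)}{3} = -6 + \frac{\frac{17}{4} \left(-118\right)}{3} = -6 + \frac{1}{3} \left(- \frac{1003}{2}\right) = -6 - \frac{1003}{6} = - \frac{1039}{6} \approx -173.17$)
$\frac{1}{97466 + F} = \frac{1}{97466 - \frac{1039}{6}} = \frac{1}{\frac{583757}{6}} = \frac{6}{583757}$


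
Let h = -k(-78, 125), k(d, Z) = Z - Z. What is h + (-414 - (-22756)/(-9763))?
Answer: -4064638/9763 ≈ -416.33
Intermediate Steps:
k(d, Z) = 0
h = 0 (h = -1*0 = 0)
h + (-414 - (-22756)/(-9763)) = 0 + (-414 - (-22756)/(-9763)) = 0 + (-414 - (-22756)*(-1)/9763) = 0 + (-414 - 1*22756/9763) = 0 + (-414 - 22756/9763) = 0 - 4064638/9763 = -4064638/9763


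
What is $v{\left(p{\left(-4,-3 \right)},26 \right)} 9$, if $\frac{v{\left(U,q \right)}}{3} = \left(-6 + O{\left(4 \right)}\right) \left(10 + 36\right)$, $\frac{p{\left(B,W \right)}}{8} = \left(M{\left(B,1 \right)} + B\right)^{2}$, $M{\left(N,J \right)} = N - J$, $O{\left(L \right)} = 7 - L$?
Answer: $-3726$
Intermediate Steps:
$p{\left(B,W \right)} = 8 \left(-1 + 2 B\right)^{2}$ ($p{\left(B,W \right)} = 8 \left(\left(B - 1\right) + B\right)^{2} = 8 \left(\left(-1 + B\right) + B\right)^{2} = 8 \left(-1 + 2 B\right)^{2}$)
$v{\left(U,q \right)} = -414$ ($v{\left(U,q \right)} = 3 \left(-6 + \left(7 - 4\right)\right) \left(10 + 36\right) = 3 \left(-6 + \left(7 - 4\right)\right) 46 = 3 \left(-6 + 3\right) 46 = 3 \left(\left(-3\right) 46\right) = 3 \left(-138\right) = -414$)
$v{\left(p{\left(-4,-3 \right)},26 \right)} 9 = \left(-414\right) 9 = -3726$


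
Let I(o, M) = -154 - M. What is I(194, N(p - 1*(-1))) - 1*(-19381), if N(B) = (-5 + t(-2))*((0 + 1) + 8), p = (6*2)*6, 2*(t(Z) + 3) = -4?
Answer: 19317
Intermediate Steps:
t(Z) = -5 (t(Z) = -3 + (½)*(-4) = -3 - 2 = -5)
p = 72 (p = 12*6 = 72)
N(B) = -90 (N(B) = (-5 - 5)*((0 + 1) + 8) = -10*(1 + 8) = -10*9 = -90)
I(194, N(p - 1*(-1))) - 1*(-19381) = (-154 - 1*(-90)) - 1*(-19381) = (-154 + 90) + 19381 = -64 + 19381 = 19317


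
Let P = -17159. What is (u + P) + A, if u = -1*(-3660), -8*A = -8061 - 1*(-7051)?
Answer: -53491/4 ≈ -13373.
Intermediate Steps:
A = 505/4 (A = -(-8061 - 1*(-7051))/8 = -(-8061 + 7051)/8 = -1/8*(-1010) = 505/4 ≈ 126.25)
u = 3660
(u + P) + A = (3660 - 17159) + 505/4 = -13499 + 505/4 = -53491/4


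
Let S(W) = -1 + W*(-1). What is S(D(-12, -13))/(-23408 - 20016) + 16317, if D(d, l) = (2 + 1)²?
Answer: 354274709/21712 ≈ 16317.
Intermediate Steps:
D(d, l) = 9 (D(d, l) = 3² = 9)
S(W) = -1 - W
S(D(-12, -13))/(-23408 - 20016) + 16317 = (-1 - 1*9)/(-23408 - 20016) + 16317 = (-1 - 9)/(-43424) + 16317 = -10*(-1/43424) + 16317 = 5/21712 + 16317 = 354274709/21712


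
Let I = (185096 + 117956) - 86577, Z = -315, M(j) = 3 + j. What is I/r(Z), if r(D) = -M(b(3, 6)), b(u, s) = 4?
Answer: -30925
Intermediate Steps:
r(D) = -7 (r(D) = -(3 + 4) = -1*7 = -7)
I = 216475 (I = 303052 - 86577 = 216475)
I/r(Z) = 216475/(-7) = 216475*(-⅐) = -30925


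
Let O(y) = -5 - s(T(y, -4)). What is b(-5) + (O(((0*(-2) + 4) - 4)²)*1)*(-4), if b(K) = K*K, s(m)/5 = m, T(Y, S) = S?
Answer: -35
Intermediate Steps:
s(m) = 5*m
O(y) = 15 (O(y) = -5 - 5*(-4) = -5 - 1*(-20) = -5 + 20 = 15)
b(K) = K²
b(-5) + (O(((0*(-2) + 4) - 4)²)*1)*(-4) = (-5)² + (15*1)*(-4) = 25 + 15*(-4) = 25 - 60 = -35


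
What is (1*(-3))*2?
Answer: -6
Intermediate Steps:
(1*(-3))*2 = -3*2 = -6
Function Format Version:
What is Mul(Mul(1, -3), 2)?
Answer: -6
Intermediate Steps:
Mul(Mul(1, -3), 2) = Mul(-3, 2) = -6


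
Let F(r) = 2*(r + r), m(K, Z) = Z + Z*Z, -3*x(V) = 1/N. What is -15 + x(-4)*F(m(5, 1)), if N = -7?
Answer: -307/21 ≈ -14.619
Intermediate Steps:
x(V) = 1/21 (x(V) = -1/3/(-7) = -1/3*(-1/7) = 1/21)
m(K, Z) = Z + Z**2
F(r) = 4*r (F(r) = 2*(2*r) = 4*r)
-15 + x(-4)*F(m(5, 1)) = -15 + (4*(1*(1 + 1)))/21 = -15 + (4*(1*2))/21 = -15 + (4*2)/21 = -15 + (1/21)*8 = -15 + 8/21 = -307/21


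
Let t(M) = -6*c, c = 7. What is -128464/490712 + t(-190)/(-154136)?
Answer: -1236269825/4727274052 ≈ -0.26152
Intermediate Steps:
t(M) = -42 (t(M) = -6*7 = -42)
-128464/490712 + t(-190)/(-154136) = -128464/490712 - 42/(-154136) = -128464*1/490712 - 42*(-1/154136) = -16058/61339 + 21/77068 = -1236269825/4727274052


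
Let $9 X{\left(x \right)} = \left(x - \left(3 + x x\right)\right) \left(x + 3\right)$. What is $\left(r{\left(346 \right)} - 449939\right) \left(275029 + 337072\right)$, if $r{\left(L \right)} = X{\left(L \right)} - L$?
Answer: $- \frac{9327142397314}{3} \approx -3.109 \cdot 10^{12}$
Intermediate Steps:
$X{\left(x \right)} = \frac{\left(3 + x\right) \left(-3 + x - x^{2}\right)}{9}$ ($X{\left(x \right)} = \frac{\left(x - \left(3 + x x\right)\right) \left(x + 3\right)}{9} = \frac{\left(x - \left(3 + x^{2}\right)\right) \left(3 + x\right)}{9} = \frac{\left(-3 + x - x^{2}\right) \left(3 + x\right)}{9} = \frac{\left(3 + x\right) \left(-3 + x - x^{2}\right)}{9}$)
$r{\left(L \right)} = -1 - L - \frac{2 L^{2}}{9} - \frac{L^{3}}{9}$ ($r{\left(L \right)} = \left(-1 - \frac{2 L^{2}}{9} - \frac{L^{3}}{9}\right) - L = -1 - L - \frac{2 L^{2}}{9} - \frac{L^{3}}{9}$)
$\left(r{\left(346 \right)} - 449939\right) \left(275029 + 337072\right) = \left(\left(-1 - 346 - \frac{2 \cdot 346^{2}}{9} - \frac{346^{3}}{9}\right) - 449939\right) \left(275029 + 337072\right) = \left(\left(-1 - 346 - \frac{239432}{9} - \frac{41421736}{9}\right) - 449939\right) 612101 = \left(- \frac{13888097}{3} - 449939\right) 612101 = \left(- \frac{15237914}{3}\right) 612101 = - \frac{9327142397314}{3}$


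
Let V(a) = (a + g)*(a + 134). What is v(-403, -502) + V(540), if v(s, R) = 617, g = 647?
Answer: 800655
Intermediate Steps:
V(a) = (134 + a)*(647 + a) (V(a) = (a + 647)*(a + 134) = (647 + a)*(134 + a) = (134 + a)*(647 + a))
v(-403, -502) + V(540) = 617 + (86698 + 540² + 781*540) = 617 + (86698 + 291600 + 421740) = 617 + 800038 = 800655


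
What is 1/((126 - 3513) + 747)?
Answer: -1/2640 ≈ -0.00037879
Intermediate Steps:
1/((126 - 3513) + 747) = 1/(-3387 + 747) = 1/(-2640) = -1/2640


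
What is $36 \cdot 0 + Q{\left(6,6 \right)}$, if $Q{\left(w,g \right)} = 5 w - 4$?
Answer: $26$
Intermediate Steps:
$Q{\left(w,g \right)} = -4 + 5 w$
$36 \cdot 0 + Q{\left(6,6 \right)} = 36 \cdot 0 + \left(-4 + 5 \cdot 6\right) = 0 + \left(-4 + 30\right) = 0 + 26 = 26$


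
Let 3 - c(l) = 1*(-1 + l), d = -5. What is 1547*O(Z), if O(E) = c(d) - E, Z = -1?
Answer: 15470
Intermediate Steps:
c(l) = 4 - l (c(l) = 3 - (-1 + l) = 3 + (1 - l) = 4 - l)
O(E) = 9 - E (O(E) = (4 - 1*(-5)) - E = (4 + 5) - E = 9 - E)
1547*O(Z) = 1547*(9 - 1*(-1)) = 1547*(9 + 1) = 1547*10 = 15470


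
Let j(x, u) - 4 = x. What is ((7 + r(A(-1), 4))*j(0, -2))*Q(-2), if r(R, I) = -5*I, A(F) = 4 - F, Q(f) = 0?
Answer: 0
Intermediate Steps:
j(x, u) = 4 + x
((7 + r(A(-1), 4))*j(0, -2))*Q(-2) = ((7 - 5*4)*(4 + 0))*0 = ((7 - 20)*4)*0 = -13*4*0 = -52*0 = 0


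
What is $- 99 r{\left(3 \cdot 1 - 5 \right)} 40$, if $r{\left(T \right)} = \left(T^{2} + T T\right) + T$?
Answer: $-23760$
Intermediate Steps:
$r{\left(T \right)} = T + 2 T^{2}$ ($r{\left(T \right)} = \left(T^{2} + T^{2}\right) + T = 2 T^{2} + T = T + 2 T^{2}$)
$- 99 r{\left(3 \cdot 1 - 5 \right)} 40 = - 99 \left(3 \cdot 1 - 5\right) \left(1 + 2 \left(3 \cdot 1 - 5\right)\right) 40 = - 99 \left(3 - 5\right) \left(1 + 2 \left(3 - 5\right)\right) 40 = - 99 \left(- 2 \left(1 + 2 \left(-2\right)\right)\right) 40 = - 99 \left(- 2 \left(1 - 4\right)\right) 40 = - 99 \left(\left(-2\right) \left(-3\right)\right) 40 = \left(-99\right) 6 \cdot 40 = \left(-594\right) 40 = -23760$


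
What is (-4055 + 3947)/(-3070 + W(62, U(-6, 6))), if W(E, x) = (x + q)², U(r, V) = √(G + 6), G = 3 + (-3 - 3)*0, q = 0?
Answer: 108/3061 ≈ 0.035283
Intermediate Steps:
G = 3 (G = 3 - 6*0 = 3 + 0 = 3)
U(r, V) = 3 (U(r, V) = √(3 + 6) = √9 = 3)
W(E, x) = x² (W(E, x) = (x + 0)² = x²)
(-4055 + 3947)/(-3070 + W(62, U(-6, 6))) = (-4055 + 3947)/(-3070 + 3²) = -108/(-3070 + 9) = -108/(-3061) = -108*(-1/3061) = 108/3061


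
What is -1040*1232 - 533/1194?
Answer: -1529848853/1194 ≈ -1.2813e+6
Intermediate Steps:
-1040*1232 - 533/1194 = -1281280 - 533*1/1194 = -1281280 - 533/1194 = -1529848853/1194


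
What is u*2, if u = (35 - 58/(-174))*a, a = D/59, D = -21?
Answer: -1484/59 ≈ -25.153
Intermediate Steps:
a = -21/59 ≈ -0.35593
u = -742/59 (u = (35 - 58/(-174))*(-21/59) = (35 - 58*(-1/174))*(-21/59) = (35 + 1/3)*(-21/59) = (106/3)*(-21/59) = -742/59 ≈ -12.576)
u*2 = -742/59*2 = -1484/59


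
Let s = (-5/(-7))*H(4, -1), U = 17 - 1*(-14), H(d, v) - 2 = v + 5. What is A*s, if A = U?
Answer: 930/7 ≈ 132.86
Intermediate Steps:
H(d, v) = 7 + v (H(d, v) = 2 + (v + 5) = 2 + (5 + v) = 7 + v)
U = 31 (U = 17 + 14 = 31)
s = 30/7 (s = (-5/(-7))*(7 - 1) = -5*(-1/7)*6 = (5/7)*6 = 30/7 ≈ 4.2857)
A = 31
A*s = 31*(30/7) = 930/7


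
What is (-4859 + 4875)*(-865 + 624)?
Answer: -3856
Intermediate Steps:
(-4859 + 4875)*(-865 + 624) = 16*(-241) = -3856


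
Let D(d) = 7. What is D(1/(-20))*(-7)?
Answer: -49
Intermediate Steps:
D(1/(-20))*(-7) = 7*(-7) = -49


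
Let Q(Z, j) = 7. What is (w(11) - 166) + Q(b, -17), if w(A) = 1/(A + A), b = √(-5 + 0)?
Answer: -3497/22 ≈ -158.95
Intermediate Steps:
b = I*√5 (b = √(-5) = I*√5 ≈ 2.2361*I)
w(A) = 1/(2*A)
(w(11) - 166) + Q(b, -17) = ((½)/11 - 166) + 7 = ((½)*(1/11) - 166) + 7 = (1/22 - 166) + 7 = -3651/22 + 7 = -3497/22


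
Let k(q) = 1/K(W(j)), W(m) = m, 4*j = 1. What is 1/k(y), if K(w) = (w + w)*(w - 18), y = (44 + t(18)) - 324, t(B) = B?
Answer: -71/8 ≈ -8.8750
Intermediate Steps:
j = ¼ (j = (¼)*1 = ¼ ≈ 0.25000)
y = -262 (y = (44 + 18) - 324 = 62 - 324 = -262)
K(w) = 2*w*(-18 + w) (K(w) = (2*w)*(-18 + w) = 2*w*(-18 + w))
k(q) = -8/71 (k(q) = 1/(2*(¼)*(-18 + ¼)) = 1/(2*(¼)*(-71/4)) = 1/(-71/8) = -8/71)
1/k(y) = 1/(-8/71) = -71/8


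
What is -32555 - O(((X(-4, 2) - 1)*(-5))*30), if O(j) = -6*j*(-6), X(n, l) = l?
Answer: -27155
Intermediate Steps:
O(j) = 36*j
-32555 - O(((X(-4, 2) - 1)*(-5))*30) = -32555 - 36*((2 - 1)*(-5))*30 = -32555 - 36*(1*(-5))*30 = -32555 - 36*(-5*30) = -32555 - 36*(-150) = -32555 - 1*(-5400) = -32555 + 5400 = -27155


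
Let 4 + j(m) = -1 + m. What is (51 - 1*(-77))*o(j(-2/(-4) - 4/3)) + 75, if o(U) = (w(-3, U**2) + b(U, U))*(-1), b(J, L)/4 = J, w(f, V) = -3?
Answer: 10337/3 ≈ 3445.7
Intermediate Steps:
b(J, L) = 4*J
j(m) = -5 + m (j(m) = -4 + (-1 + m) = -5 + m)
o(U) = 3 - 4*U (o(U) = (-3 + 4*U)*(-1) = 3 - 4*U)
(51 - 1*(-77))*o(j(-2/(-4) - 4/3)) + 75 = (51 - 1*(-77))*(3 - 4*(-5 + (-2/(-4) - 4/3))) + 75 = (51 + 77)*(3 - 4*(-5 + (-2*(-1/4) - 4*1/3))) + 75 = 128*(3 - 4*(-5 + (1/2 - 4/3))) + 75 = 128*(3 - 4*(-5 - 5/6)) + 75 = 128*(3 - 4*(-35/6)) + 75 = 128*(3 + 70/3) + 75 = 128*(79/3) + 75 = 10112/3 + 75 = 10337/3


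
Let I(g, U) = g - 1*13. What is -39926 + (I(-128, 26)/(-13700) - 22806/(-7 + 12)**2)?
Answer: -559483747/13700 ≈ -40838.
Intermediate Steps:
I(g, U) = -13 + g (I(g, U) = g - 13 = -13 + g)
-39926 + (I(-128, 26)/(-13700) - 22806/(-7 + 12)**2) = -39926 + ((-13 - 128)/(-13700) - 22806/(-7 + 12)**2) = -39926 + (-141*(-1/13700) - 22806/(5**2)) = -39926 + (141/13700 - 22806/25) = -39926 - 12497547/13700 = -559483747/13700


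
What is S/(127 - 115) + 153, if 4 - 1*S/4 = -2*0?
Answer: 463/3 ≈ 154.33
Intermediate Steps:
S = 16 (S = 16 - (-8)*0 = 16 - 4*0 = 16 + 0 = 16)
S/(127 - 115) + 153 = 16/(127 - 115) + 153 = 16/12 + 153 = 16*(1/12) + 153 = 4/3 + 153 = 463/3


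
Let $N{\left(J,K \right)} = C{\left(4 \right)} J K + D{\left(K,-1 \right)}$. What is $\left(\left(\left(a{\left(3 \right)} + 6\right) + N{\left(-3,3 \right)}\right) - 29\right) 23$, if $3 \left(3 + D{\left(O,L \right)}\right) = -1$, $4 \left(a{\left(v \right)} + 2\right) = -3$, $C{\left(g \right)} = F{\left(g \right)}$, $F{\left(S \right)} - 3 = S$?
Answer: $- \frac{25415}{12} \approx -2117.9$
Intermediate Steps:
$F{\left(S \right)} = 3 + S$
$C{\left(g \right)} = 3 + g$
$a{\left(v \right)} = - \frac{11}{4}$ ($a{\left(v \right)} = -2 + \frac{1}{4} \left(-3\right) = -2 - \frac{3}{4} = - \frac{11}{4}$)
$D{\left(O,L \right)} = - \frac{10}{3}$ ($D{\left(O,L \right)} = -3 + \frac{1}{3} \left(-1\right) = -3 - \frac{1}{3} = - \frac{10}{3}$)
$N{\left(J,K \right)} = - \frac{10}{3} + 7 J K$ ($N{\left(J,K \right)} = \left(3 + 4\right) J K - \frac{10}{3} = 7 J K - \frac{10}{3} = - \frac{10}{3} + 7 J K$)
$\left(\left(\left(a{\left(3 \right)} + 6\right) + N{\left(-3,3 \right)}\right) - 29\right) 23 = \left(\left(\left(- \frac{11}{4} + 6\right) + \left(- \frac{10}{3} + 7 \left(-3\right) 3\right)\right) - 29\right) 23 = \left(\left(\frac{13}{4} - \frac{199}{3}\right) - 29\right) 23 = \left(- \frac{757}{12} - 29\right) 23 = \left(- \frac{1105}{12}\right) 23 = - \frac{25415}{12}$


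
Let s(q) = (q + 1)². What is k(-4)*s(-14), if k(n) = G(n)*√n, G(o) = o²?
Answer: 5408*I ≈ 5408.0*I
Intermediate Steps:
s(q) = (1 + q)²
k(n) = n^(5/2) (k(n) = n²*√n = n^(5/2))
k(-4)*s(-14) = (-4)^(5/2)*(1 - 14)² = (32*I)*(-13)² = (32*I)*169 = 5408*I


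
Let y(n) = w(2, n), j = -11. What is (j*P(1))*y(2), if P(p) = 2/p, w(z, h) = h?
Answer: -44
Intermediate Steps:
y(n) = n
(j*P(1))*y(2) = -22/1*2 = -22*2 = -44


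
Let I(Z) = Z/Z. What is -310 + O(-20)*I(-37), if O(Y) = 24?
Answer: -286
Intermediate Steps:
I(Z) = 1
-310 + O(-20)*I(-37) = -310 + 24*1 = -310 + 24 = -286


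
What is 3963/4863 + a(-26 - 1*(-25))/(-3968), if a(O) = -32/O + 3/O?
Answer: 5194719/6432128 ≈ 0.80762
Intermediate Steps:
a(O) = -29/O
3963/4863 + a(-26 - 1*(-25))/(-3968) = 3963/4863 - 29/(-26 - 1*(-25))/(-3968) = 3963*(1/4863) - 29/(-26 + 25)*(-1/3968) = 1321/1621 - 29/(-1)*(-1/3968) = 1321/1621 - 29*(-1)*(-1/3968) = 1321/1621 + 29*(-1/3968) = 1321/1621 - 29/3968 = 5194719/6432128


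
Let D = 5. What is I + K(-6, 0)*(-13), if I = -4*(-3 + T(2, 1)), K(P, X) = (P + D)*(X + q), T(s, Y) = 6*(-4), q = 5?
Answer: 173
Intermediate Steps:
T(s, Y) = -24
K(P, X) = (5 + P)*(5 + X) (K(P, X) = (P + 5)*(X + 5) = (5 + P)*(5 + X))
I = 108 (I = -4*(-3 - 24) = -4*(-27) = 108)
I + K(-6, 0)*(-13) = 108 + (25 + 5*(-6) + 5*0 - 6*0)*(-13) = 108 + (25 - 30 + 0 + 0)*(-13) = 108 - 5*(-13) = 108 + 65 = 173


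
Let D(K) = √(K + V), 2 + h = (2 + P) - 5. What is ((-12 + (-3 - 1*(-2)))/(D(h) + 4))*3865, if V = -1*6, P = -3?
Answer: -20098/3 + 10049*I*√14/6 ≈ -6699.3 + 6266.7*I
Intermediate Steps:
h = -8 (h = -2 + ((2 - 3) - 5) = -2 + (-1 - 5) = -2 - 6 = -8)
V = -6
D(K) = √(-6 + K) (D(K) = √(K - 6) = √(-6 + K))
((-12 + (-3 - 1*(-2)))/(D(h) + 4))*3865 = ((-12 + (-3 - 1*(-2)))/(√(-6 - 8) + 4))*3865 = ((-12 + (-3 + 2))/(√(-14) + 4))*3865 = ((-12 - 1)/(I*√14 + 4))*3865 = -13/(4 + I*√14)*3865 = -50245/(4 + I*√14)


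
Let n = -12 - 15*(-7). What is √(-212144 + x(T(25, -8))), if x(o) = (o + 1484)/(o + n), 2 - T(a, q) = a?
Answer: I*√1039403330/70 ≈ 460.57*I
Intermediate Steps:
n = 93 (n = -12 + 105 = 93)
T(a, q) = 2 - a
x(o) = (1484 + o)/(93 + o) (x(o) = (o + 1484)/(o + 93) = (1484 + o)/(93 + o))
√(-212144 + x(T(25, -8))) = √(-212144 + (1484 + (2 - 1*25))/(93 + (2 - 1*25))) = √(-212144 + (1484 + (2 - 25))/(93 + (2 - 25))) = √(-212144 + (1484 - 23)/(93 - 23)) = √(-212144 + 1461/70) = √(-14848619/70) = I*√1039403330/70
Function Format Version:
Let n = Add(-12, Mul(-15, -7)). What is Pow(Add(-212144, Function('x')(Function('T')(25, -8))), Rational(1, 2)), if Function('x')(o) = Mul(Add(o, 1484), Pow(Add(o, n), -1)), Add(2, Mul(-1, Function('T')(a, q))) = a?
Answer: Mul(Rational(1, 70), I, Pow(1039403330, Rational(1, 2))) ≈ Mul(460.57, I)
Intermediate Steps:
n = 93 (n = Add(-12, 105) = 93)
Function('T')(a, q) = Add(2, Mul(-1, a))
Function('x')(o) = Mul(Pow(Add(93, o), -1), Add(1484, o)) (Function('x')(o) = Mul(Add(o, 1484), Pow(Add(o, 93), -1)) = Mul(Add(1484, o), Pow(Add(93, o), -1)) = Mul(Pow(Add(93, o), -1), Add(1484, o)))
Pow(Add(-212144, Function('x')(Function('T')(25, -8))), Rational(1, 2)) = Pow(Add(-212144, Mul(Pow(Add(93, Add(2, Mul(-1, 25))), -1), Add(1484, Add(2, Mul(-1, 25))))), Rational(1, 2)) = Pow(Add(-212144, Mul(Pow(Add(93, Add(2, -25)), -1), Add(1484, Add(2, -25)))), Rational(1, 2)) = Pow(Add(-212144, Mul(Pow(Add(93, -23), -1), Add(1484, -23))), Rational(1, 2)) = Pow(Add(-212144, Mul(Pow(70, -1), 1461)), Rational(1, 2)) = Pow(Add(-212144, Mul(Rational(1, 70), 1461)), Rational(1, 2)) = Pow(Add(-212144, Rational(1461, 70)), Rational(1, 2)) = Pow(Rational(-14848619, 70), Rational(1, 2)) = Mul(Rational(1, 70), I, Pow(1039403330, Rational(1, 2)))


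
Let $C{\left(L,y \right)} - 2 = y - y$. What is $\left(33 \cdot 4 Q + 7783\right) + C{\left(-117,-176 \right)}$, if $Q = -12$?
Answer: $6201$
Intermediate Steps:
$C{\left(L,y \right)} = 2$ ($C{\left(L,y \right)} = 2 + \left(y - y\right) = 2 + 0 = 2$)
$\left(33 \cdot 4 Q + 7783\right) + C{\left(-117,-176 \right)} = \left(33 \cdot 4 \left(-12\right) + 7783\right) + 2 = \left(132 \left(-12\right) + 7783\right) + 2 = \left(-1584 + 7783\right) + 2 = 6199 + 2 = 6201$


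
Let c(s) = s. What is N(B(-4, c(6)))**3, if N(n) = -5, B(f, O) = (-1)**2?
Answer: -125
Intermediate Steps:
B(f, O) = 1
N(B(-4, c(6)))**3 = (-5)**3 = -125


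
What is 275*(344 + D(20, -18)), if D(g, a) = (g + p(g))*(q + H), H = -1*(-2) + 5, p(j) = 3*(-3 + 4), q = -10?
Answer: 75625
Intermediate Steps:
p(j) = 3 (p(j) = 3*1 = 3)
H = 7 (H = 2 + 5 = 7)
D(g, a) = -9 - 3*g (D(g, a) = (g + 3)*(-10 + 7) = (3 + g)*(-3) = -9 - 3*g)
275*(344 + D(20, -18)) = 275*(344 + (-9 - 3*20)) = 275*(344 + (-9 - 60)) = 275*(344 - 69) = 275*275 = 75625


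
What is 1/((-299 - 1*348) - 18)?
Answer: -1/665 ≈ -0.0015038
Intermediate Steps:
1/((-299 - 1*348) - 18) = 1/((-299 - 348) - 18) = 1/(-647 - 18) = 1/(-665) = -1/665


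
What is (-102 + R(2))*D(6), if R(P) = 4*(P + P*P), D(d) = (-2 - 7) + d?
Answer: 234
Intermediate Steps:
D(d) = -9 + d
R(P) = 4*P + 4*P**2 (R(P) = 4*(P + P**2) = 4*P + 4*P**2)
(-102 + R(2))*D(6) = (-102 + 4*2*(1 + 2))*(-9 + 6) = (-102 + 4*2*3)*(-3) = (-102 + 24)*(-3) = -78*(-3) = 234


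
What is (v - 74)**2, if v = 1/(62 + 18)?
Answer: 35034561/6400 ≈ 5474.1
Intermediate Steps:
v = 1/80 ≈ 0.012500
(v - 74)**2 = (1/80 - 74)**2 = (-5919/80)**2 = 35034561/6400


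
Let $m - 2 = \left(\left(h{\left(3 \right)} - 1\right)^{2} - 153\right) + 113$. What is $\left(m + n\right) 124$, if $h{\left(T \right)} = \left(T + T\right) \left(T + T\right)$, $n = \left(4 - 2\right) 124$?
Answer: $177940$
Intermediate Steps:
$n = 248$ ($n = 2 \cdot 124 = 248$)
$h{\left(T \right)} = 4 T^{2}$ ($h{\left(T \right)} = 2 T 2 T = 4 T^{2}$)
$m = 1187$ ($m = 2 + \left(\left(\left(4 \cdot 3^{2} - 1\right)^{2} - 153\right) + 113\right) = 2 + \left(\left(\left(4 \cdot 9 - 1\right)^{2} - 153\right) + 113\right) = 2 + \left(\left(\left(36 - 1\right)^{2} - 153\right) + 113\right) = 2 + \left(\left(35^{2} - 153\right) + 113\right) = 2 + \left(\left(1225 - 153\right) + 113\right) = 2 + \left(1072 + 113\right) = 2 + 1185 = 1187$)
$\left(m + n\right) 124 = \left(1187 + 248\right) 124 = 1435 \cdot 124 = 177940$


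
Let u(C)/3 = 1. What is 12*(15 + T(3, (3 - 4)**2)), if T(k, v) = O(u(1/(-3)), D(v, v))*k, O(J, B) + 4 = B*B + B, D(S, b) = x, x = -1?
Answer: 36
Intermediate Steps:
u(C) = 3 (u(C) = 3*1 = 3)
D(S, b) = -1
O(J, B) = -4 + B + B**2 (O(J, B) = -4 + (B*B + B) = -4 + (B**2 + B) = -4 + (B + B**2) = -4 + B + B**2)
T(k, v) = -4*k (T(k, v) = (-4 - 1 + (-1)**2)*k = (-4 - 1 + 1)*k = -4*k)
12*(15 + T(3, (3 - 4)**2)) = 12*(15 - 4*3) = 12*(15 - 12) = 12*3 = 36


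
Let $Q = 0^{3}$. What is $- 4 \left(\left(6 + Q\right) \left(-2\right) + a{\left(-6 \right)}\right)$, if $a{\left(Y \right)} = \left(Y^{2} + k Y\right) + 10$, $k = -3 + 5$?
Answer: $-88$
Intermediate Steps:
$Q = 0$
$k = 2$
$a{\left(Y \right)} = 10 + Y^{2} + 2 Y$ ($a{\left(Y \right)} = \left(Y^{2} + 2 Y\right) + 10 = 10 + Y^{2} + 2 Y$)
$- 4 \left(\left(6 + Q\right) \left(-2\right) + a{\left(-6 \right)}\right) = - 4 \left(\left(6 + 0\right) \left(-2\right) + \left(10 + \left(-6\right)^{2} + 2 \left(-6\right)\right)\right) = - 4 \left(6 \left(-2\right) + \left(10 + 36 - 12\right)\right) = - 4 \left(-12 + 34\right) = \left(-4\right) 22 = -88$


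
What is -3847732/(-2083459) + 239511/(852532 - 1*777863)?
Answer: 112331092751/22224257153 ≈ 5.0544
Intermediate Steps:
-3847732/(-2083459) + 239511/(852532 - 1*777863) = -3847732*(-1/2083459) + 239511/(852532 - 777863) = 549676/297637 + 239511/74669 = 112331092751/22224257153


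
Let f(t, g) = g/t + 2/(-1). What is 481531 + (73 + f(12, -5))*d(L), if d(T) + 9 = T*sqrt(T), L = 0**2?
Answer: 1923583/4 ≈ 4.8090e+5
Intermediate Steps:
L = 0
d(T) = -9 + T**(3/2) (d(T) = -9 + T*sqrt(T) = -9 + T**(3/2))
f(t, g) = -2 + g/t (f(t, g) = g/t + 2*(-1) = g/t - 2 = -2 + g/t)
481531 + (73 + f(12, -5))*d(L) = 481531 + (73 + (-2 - 5/12))*(-9 + 0**(3/2)) = 481531 + (73 + (-2 - 5*1/12))*(-9 + 0) = 481531 + (73 + (-2 - 5/12))*(-9) = 481531 + (73 - 29/12)*(-9) = 481531 + (847/12)*(-9) = 481531 - 2541/4 = 1923583/4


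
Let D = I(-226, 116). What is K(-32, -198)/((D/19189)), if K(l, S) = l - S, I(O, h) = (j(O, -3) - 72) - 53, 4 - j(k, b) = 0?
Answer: -3185374/121 ≈ -26325.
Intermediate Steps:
j(k, b) = 4 (j(k, b) = 4 - 1*0 = 4 + 0 = 4)
I(O, h) = -121 (I(O, h) = (4 - 72) - 53 = -68 - 53 = -121)
D = -121
K(-32, -198)/((D/19189)) = (-32 - 1*(-198))/((-121/19189)) = (-32 + 198)/((-121*1/19189)) = 166/(-121/19189) = 166*(-19189/121) = -3185374/121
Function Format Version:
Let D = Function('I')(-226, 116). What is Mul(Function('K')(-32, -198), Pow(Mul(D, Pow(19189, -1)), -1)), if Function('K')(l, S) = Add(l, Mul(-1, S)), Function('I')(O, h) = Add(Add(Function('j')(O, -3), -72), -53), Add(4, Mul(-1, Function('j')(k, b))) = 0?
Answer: Rational(-3185374, 121) ≈ -26325.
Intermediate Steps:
Function('j')(k, b) = 4 (Function('j')(k, b) = Add(4, Mul(-1, 0)) = Add(4, 0) = 4)
Function('I')(O, h) = -121 (Function('I')(O, h) = Add(Add(4, -72), -53) = Add(-68, -53) = -121)
D = -121
Mul(Function('K')(-32, -198), Pow(Mul(D, Pow(19189, -1)), -1)) = Mul(Add(-32, Mul(-1, -198)), Pow(Mul(-121, Pow(19189, -1)), -1)) = Mul(Add(-32, 198), Pow(Mul(-121, Rational(1, 19189)), -1)) = Mul(166, Pow(Rational(-121, 19189), -1)) = Mul(166, Rational(-19189, 121)) = Rational(-3185374, 121)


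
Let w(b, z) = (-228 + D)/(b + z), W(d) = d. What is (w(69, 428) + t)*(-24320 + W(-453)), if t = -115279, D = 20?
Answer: 202763009469/71 ≈ 2.8558e+9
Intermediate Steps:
w(b, z) = -208/(b + z) (w(b, z) = (-228 + 20)/(b + z) = -208/(b + z))
(w(69, 428) + t)*(-24320 + W(-453)) = (-208/(69 + 428) - 115279)*(-24320 - 453) = (-208/497 - 115279)*(-24773) = -57293871/497*(-24773) = 202763009469/71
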